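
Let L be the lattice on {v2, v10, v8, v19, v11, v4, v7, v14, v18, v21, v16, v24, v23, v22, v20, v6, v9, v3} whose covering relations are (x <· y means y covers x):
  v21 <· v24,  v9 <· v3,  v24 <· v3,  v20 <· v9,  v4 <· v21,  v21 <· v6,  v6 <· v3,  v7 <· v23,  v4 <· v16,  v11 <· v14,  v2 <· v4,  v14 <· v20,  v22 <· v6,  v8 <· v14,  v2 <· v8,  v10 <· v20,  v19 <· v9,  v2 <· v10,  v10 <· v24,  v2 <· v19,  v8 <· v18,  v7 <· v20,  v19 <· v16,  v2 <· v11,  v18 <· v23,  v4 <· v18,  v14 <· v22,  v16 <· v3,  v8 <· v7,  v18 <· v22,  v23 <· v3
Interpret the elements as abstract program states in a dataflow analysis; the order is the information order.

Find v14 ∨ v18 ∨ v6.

v6

Common upper bounds of {v14, v18, v6}: v3, v6.
The least among these is v6.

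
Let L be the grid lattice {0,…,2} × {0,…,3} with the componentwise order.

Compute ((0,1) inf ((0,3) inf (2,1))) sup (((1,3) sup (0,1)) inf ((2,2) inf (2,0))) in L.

(1,1)

(0,3) ∧ (2,1) = (0,1)
(0,1) ∧ (0,1) = (0,1)
(1,3) ∨ (0,1) = (1,3)
(2,2) ∧ (2,0) = (2,0)
(1,3) ∧ (2,0) = (1,0)
(0,1) ∨ (1,0) = (1,1)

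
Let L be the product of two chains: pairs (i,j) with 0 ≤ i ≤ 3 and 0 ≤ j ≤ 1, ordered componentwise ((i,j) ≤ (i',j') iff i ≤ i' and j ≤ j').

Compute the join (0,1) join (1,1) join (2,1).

(2,1)

Common upper bounds of {(0,1), (1,1), (2,1)}: (2,1), (3,1).
The least among these is (2,1).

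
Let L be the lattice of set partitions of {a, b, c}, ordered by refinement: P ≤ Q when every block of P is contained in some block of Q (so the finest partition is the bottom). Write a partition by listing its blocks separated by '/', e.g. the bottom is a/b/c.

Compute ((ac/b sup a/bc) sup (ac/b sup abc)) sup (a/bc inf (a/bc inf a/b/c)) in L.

ac/b ∨ a/bc = abc
ac/b ∨ abc = abc
abc ∨ abc = abc
a/bc ∧ a/b/c = a/b/c
a/bc ∧ a/b/c = a/b/c
abc ∨ a/b/c = abc

abc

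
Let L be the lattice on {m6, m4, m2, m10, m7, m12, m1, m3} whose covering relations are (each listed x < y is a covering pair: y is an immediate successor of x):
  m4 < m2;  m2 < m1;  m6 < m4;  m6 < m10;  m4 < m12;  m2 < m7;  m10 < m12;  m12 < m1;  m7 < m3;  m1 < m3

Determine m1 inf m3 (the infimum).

Common lower bounds of {m1, m3}: m1, m10, m12, m2, m4, m6.
The greatest among these is m1.

m1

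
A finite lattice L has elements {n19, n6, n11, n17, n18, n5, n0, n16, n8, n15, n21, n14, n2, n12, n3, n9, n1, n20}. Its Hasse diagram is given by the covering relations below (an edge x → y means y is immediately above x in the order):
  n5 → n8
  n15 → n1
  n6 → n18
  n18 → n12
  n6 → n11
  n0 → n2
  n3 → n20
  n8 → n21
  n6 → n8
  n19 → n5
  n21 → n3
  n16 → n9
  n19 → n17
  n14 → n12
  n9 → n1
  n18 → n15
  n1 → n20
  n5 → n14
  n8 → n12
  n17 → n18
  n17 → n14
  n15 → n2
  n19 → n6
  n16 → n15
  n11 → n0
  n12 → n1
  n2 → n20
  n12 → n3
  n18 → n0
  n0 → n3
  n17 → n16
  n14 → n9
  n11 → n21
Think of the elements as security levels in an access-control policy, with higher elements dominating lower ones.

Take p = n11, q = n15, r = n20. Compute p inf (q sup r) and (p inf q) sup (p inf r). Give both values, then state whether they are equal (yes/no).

n11; n11; yes

q sup r = n20, so p inf (q sup r) = n11 inf n20 = n11.
p inf q = n6 and p inf r = n11, so (p inf q) sup (p inf r) = n6 sup n11 = n11.
Equal: yes.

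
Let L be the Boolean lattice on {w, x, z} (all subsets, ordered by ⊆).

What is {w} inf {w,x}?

{w}

Common lower bounds of {{w}, {w,x}}: {w}, ∅.
The greatest among these is {w}.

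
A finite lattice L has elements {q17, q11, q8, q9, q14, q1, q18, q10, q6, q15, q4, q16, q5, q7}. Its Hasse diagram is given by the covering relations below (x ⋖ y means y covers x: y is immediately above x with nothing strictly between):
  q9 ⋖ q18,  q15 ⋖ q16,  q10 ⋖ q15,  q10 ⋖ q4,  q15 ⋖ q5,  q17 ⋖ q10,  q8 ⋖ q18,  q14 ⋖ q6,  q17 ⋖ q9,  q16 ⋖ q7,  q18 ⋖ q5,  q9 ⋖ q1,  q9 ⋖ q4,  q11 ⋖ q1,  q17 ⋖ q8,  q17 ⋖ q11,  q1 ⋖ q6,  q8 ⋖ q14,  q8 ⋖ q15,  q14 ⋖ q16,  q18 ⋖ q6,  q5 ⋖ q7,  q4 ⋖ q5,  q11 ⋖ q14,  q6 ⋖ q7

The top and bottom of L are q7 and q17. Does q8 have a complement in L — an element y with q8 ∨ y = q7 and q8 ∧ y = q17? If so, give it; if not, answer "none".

For every candidate y, either q8 ∨ y ≠ q7 or q8 ∧ y ≠ q17; no complement exists.

none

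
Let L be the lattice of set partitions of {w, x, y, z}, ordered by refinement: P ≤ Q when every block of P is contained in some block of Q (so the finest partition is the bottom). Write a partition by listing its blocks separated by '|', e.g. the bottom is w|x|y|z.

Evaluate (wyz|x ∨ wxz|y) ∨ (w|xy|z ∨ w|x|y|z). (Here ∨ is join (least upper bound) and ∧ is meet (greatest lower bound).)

wyz|x ∨ wxz|y = wxyz
w|xy|z ∨ w|x|y|z = w|xy|z
wxyz ∨ w|xy|z = wxyz

wxyz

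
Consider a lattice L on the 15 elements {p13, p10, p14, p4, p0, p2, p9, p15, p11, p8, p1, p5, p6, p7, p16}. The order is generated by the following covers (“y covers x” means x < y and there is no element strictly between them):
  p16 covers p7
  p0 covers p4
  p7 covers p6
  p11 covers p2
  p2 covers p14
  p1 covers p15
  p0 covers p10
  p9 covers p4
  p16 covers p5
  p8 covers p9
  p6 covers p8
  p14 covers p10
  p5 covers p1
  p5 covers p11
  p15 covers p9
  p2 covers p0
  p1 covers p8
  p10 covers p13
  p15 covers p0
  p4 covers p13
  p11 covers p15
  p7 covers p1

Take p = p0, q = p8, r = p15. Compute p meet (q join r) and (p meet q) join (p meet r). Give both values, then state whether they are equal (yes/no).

q join r = p1, so p meet (q join r) = p0 meet p1 = p0.
p meet q = p4 and p meet r = p0, so (p meet q) join (p meet r) = p4 join p0 = p0.
Equal: yes.

p0; p0; yes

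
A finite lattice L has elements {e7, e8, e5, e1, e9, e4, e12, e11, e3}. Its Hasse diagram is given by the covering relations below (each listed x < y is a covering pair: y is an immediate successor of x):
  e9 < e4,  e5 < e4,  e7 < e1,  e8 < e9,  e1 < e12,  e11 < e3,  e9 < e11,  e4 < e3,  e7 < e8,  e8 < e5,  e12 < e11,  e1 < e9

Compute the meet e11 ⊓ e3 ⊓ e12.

e12

Common lower bounds of {e11, e3, e12}: e1, e12, e7.
The greatest among these is e12.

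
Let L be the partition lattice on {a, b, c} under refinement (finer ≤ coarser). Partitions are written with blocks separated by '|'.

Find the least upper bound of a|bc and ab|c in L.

abc

Common upper bounds of {a|bc, ab|c}: abc.
The least among these is abc.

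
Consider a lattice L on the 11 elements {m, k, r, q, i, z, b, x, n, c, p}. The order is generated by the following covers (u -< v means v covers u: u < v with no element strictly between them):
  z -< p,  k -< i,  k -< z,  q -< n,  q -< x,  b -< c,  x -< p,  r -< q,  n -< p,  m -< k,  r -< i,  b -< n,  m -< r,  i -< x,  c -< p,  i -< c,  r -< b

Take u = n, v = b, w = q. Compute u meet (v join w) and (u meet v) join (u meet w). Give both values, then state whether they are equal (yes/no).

n; n; yes

v join w = n, so u meet (v join w) = n meet n = n.
u meet v = b and u meet w = q, so (u meet v) join (u meet w) = b join q = n.
Equal: yes.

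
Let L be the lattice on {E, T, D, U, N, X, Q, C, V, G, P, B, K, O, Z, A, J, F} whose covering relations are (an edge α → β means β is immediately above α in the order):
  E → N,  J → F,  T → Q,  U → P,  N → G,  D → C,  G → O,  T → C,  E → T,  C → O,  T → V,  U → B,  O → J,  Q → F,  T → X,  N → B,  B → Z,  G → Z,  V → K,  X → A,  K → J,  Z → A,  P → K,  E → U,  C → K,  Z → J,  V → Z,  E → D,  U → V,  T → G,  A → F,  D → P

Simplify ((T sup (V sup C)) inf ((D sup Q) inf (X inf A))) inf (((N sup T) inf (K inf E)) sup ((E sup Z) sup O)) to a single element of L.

T

V ∨ C = K
T ∨ K = K
D ∨ Q = F
X ∧ A = X
F ∧ X = X
K ∧ X = T
N ∨ T = G
K ∧ E = E
G ∧ E = E
E ∨ Z = Z
Z ∨ O = J
E ∨ J = J
T ∧ J = T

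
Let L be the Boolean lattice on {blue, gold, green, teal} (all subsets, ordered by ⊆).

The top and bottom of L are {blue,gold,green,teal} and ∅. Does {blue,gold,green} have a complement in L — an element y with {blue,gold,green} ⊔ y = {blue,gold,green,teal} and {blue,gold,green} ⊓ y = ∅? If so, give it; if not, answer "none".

Need y with {blue,gold,green} ∨ y = {blue,gold,green,teal} and {blue,gold,green} ∧ y = ∅.
Checking each element gives: {teal}.

{teal}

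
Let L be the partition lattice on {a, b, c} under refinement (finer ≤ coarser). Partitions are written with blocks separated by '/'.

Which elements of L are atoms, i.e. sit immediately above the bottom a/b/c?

The atoms are exactly the elements that cover a/b/c: a/bc, ab/c, ac/b.

a/bc, ab/c, ac/b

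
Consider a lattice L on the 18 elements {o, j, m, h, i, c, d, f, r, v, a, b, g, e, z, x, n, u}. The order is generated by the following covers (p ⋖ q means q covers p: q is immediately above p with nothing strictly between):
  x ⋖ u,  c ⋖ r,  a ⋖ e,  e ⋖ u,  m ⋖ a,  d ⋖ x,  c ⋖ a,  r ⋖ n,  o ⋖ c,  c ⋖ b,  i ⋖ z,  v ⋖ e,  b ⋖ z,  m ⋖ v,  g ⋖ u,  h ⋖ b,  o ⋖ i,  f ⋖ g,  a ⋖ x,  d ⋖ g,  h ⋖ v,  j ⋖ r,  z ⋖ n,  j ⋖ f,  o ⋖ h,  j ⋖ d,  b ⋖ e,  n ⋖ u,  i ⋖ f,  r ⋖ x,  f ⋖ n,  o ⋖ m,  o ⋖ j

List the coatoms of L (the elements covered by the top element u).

The coatoms are exactly the elements covered by u: e, g, n, x.

e, g, n, x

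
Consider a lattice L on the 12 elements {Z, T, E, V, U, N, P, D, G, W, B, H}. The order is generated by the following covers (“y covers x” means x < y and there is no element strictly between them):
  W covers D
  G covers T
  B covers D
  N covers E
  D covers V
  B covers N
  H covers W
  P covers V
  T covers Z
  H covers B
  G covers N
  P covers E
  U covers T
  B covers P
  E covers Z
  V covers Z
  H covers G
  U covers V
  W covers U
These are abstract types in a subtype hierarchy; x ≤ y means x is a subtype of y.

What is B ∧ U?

V

Common lower bounds of {B, U}: V, Z.
The greatest among these is V.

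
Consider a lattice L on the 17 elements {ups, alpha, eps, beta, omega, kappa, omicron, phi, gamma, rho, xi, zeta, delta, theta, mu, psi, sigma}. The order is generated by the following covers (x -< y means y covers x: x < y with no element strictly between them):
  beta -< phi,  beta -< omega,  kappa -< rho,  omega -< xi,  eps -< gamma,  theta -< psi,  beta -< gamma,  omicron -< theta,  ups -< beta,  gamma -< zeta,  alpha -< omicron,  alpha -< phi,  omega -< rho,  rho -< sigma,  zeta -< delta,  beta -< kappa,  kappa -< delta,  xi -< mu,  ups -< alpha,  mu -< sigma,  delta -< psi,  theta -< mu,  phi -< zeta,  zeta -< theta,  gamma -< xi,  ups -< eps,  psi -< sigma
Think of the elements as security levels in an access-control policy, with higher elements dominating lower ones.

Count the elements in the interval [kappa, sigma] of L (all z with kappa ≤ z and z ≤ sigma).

The interval [kappa, sigma] = {delta, kappa, psi, rho, sigma}, which has 5 elements.

5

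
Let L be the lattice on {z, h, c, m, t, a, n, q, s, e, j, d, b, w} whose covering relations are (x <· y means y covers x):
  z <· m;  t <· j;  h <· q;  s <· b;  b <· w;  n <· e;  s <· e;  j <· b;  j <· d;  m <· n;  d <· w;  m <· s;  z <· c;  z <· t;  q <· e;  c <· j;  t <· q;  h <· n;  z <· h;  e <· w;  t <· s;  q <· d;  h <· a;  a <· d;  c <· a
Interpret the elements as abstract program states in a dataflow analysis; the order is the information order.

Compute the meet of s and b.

s

Common lower bounds of {s, b}: m, s, t, z.
The greatest among these is s.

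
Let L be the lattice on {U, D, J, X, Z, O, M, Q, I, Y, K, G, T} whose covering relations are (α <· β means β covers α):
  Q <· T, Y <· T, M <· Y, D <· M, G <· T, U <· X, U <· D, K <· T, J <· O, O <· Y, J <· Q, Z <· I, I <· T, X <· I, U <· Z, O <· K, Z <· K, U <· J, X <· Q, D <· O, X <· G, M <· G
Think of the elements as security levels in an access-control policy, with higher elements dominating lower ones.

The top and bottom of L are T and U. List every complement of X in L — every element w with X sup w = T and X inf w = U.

K, O, Y

Need w with X ∨ w = T and X ∧ w = U.
Checking each element gives: K, O, Y.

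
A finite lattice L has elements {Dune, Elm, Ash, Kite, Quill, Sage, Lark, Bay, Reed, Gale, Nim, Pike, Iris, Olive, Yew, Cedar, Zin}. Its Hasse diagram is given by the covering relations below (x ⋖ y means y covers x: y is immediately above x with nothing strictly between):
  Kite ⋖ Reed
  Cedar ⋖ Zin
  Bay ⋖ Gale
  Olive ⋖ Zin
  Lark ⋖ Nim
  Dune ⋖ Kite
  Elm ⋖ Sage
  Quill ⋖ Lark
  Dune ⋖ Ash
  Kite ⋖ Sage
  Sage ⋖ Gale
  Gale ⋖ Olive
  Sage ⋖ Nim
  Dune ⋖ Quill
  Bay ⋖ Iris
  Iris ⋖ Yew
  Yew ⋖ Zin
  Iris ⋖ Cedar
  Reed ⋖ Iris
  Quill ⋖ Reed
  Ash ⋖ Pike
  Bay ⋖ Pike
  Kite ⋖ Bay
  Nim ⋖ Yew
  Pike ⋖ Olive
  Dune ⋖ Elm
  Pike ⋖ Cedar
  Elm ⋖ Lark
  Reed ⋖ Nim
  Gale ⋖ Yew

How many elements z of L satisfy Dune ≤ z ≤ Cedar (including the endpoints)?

The interval [Dune, Cedar] = {Ash, Bay, Cedar, Dune, Iris, Kite, Pike, Quill, Reed}, which has 9 elements.

9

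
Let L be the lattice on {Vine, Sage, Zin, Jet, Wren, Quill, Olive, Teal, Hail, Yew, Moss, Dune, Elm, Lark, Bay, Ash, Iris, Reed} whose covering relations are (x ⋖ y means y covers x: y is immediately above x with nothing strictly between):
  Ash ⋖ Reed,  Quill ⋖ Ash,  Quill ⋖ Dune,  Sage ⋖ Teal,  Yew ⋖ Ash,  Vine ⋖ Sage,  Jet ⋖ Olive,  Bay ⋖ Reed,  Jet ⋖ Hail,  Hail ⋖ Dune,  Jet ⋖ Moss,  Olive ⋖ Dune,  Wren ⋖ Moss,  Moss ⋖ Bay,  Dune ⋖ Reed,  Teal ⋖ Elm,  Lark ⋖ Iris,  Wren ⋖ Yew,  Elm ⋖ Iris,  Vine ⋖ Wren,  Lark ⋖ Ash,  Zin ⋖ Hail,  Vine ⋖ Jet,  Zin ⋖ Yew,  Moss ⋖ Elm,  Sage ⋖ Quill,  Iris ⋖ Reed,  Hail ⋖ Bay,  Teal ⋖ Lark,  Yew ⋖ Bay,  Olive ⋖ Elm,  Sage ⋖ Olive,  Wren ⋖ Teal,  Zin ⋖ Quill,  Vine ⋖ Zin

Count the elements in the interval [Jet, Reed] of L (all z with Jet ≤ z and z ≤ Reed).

The interval [Jet, Reed] = {Bay, Dune, Elm, Hail, Iris, Jet, Moss, Olive, Reed}, which has 9 elements.

9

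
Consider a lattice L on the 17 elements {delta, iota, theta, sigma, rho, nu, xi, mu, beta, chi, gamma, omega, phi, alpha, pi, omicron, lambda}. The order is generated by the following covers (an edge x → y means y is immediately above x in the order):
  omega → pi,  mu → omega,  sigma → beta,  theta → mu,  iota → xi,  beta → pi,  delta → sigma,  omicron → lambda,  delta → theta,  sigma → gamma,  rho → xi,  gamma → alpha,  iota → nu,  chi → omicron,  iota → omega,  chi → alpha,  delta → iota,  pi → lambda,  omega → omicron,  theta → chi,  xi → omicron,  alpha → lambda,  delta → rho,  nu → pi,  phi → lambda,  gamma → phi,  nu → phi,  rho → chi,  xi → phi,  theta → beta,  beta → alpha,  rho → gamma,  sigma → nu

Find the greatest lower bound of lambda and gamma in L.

Common lower bounds of {lambda, gamma}: delta, gamma, rho, sigma.
The greatest among these is gamma.

gamma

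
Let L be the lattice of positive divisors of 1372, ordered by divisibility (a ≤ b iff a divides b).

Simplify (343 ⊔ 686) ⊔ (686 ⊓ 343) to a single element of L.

343 ∨ 686 = 686
686 ∧ 343 = 343
686 ∨ 343 = 686

686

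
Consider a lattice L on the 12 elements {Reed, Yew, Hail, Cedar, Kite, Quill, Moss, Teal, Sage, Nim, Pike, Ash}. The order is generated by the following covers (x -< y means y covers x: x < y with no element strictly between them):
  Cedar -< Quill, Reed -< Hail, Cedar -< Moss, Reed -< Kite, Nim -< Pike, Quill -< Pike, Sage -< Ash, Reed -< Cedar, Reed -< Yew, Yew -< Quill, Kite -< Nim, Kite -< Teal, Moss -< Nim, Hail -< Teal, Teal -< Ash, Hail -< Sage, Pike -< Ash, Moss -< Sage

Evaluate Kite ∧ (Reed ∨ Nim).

Kite

Reed ∨ Nim = Nim
Kite ∧ Nim = Kite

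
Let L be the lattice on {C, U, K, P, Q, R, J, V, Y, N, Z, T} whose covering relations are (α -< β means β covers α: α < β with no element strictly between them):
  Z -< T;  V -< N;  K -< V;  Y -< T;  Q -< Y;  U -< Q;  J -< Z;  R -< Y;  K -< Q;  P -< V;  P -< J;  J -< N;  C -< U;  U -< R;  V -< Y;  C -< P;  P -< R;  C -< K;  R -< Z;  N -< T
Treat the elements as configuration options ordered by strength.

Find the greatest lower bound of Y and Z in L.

Common lower bounds of {Y, Z}: C, P, R, U.
The greatest among these is R.

R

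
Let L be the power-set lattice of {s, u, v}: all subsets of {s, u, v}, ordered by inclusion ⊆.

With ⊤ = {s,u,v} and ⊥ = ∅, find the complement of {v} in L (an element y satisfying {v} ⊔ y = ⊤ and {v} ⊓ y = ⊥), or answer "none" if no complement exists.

{s,u}

Need y with {v} ∨ y = {s,u,v} and {v} ∧ y = ∅.
Checking each element gives: {s,u}.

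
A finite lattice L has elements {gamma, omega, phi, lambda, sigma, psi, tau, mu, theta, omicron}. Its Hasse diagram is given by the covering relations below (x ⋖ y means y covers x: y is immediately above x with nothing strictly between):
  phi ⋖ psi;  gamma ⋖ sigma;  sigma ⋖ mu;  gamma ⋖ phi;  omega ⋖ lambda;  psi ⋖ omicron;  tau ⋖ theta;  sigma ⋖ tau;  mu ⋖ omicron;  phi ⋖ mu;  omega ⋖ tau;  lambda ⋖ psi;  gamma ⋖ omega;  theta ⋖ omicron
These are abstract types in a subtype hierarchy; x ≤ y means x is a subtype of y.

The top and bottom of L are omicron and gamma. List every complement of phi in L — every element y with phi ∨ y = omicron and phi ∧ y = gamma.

Need y with phi ∨ y = omicron and phi ∧ y = gamma.
Checking each element gives: tau, theta.

tau, theta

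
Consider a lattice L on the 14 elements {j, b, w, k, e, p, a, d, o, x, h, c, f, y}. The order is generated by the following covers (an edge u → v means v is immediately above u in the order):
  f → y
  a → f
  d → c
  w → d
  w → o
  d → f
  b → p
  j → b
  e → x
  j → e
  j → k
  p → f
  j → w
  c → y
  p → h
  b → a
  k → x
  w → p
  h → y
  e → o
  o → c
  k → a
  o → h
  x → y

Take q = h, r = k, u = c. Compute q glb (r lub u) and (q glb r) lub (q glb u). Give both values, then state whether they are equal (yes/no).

h; o; no

r lub u = y, so q glb (r lub u) = h glb y = h.
q glb r = j and q glb u = o, so (q glb r) lub (q glb u) = j lub o = o.
Equal: no.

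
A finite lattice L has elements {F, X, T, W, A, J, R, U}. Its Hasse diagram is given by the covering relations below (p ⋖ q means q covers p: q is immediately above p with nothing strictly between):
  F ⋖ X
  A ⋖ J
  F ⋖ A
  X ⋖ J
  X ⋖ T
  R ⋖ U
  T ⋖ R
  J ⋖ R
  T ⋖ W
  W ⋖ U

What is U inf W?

Common lower bounds of {U, W}: F, T, W, X.
The greatest among these is W.

W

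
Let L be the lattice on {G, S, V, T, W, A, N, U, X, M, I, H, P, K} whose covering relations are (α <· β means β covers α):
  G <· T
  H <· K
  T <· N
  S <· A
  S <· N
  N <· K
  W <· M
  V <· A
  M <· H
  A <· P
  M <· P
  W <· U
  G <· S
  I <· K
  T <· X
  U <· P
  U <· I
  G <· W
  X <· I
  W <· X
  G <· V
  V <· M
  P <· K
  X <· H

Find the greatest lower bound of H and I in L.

Common lower bounds of {H, I}: G, T, W, X.
The greatest among these is X.

X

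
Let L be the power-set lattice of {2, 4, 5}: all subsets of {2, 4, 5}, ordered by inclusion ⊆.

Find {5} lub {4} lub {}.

Under ⊆, join is union: {5} ∪ {4} ∪ {} = {4,5}.

{4,5}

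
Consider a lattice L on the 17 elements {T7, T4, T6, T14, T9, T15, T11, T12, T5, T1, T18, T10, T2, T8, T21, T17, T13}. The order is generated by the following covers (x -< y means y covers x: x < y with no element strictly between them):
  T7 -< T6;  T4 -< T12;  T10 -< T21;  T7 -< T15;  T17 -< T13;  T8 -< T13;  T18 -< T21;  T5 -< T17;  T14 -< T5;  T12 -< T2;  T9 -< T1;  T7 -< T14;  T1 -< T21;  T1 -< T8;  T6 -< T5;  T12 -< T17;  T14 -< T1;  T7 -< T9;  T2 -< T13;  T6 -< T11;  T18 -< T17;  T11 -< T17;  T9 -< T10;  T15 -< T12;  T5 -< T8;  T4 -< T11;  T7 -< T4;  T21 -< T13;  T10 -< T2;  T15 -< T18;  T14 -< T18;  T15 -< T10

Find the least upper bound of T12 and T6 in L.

T17

Common upper bounds of {T12, T6}: T13, T17.
The least among these is T17.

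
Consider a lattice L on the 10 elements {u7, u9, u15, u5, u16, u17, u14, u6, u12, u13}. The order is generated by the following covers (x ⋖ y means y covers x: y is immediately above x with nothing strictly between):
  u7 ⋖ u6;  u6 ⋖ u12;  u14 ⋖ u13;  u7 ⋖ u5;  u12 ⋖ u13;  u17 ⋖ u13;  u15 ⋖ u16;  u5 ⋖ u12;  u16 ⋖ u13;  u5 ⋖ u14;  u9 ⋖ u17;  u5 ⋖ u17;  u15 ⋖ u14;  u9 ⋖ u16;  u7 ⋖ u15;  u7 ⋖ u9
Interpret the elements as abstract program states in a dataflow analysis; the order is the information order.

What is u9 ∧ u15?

Common lower bounds of {u9, u15}: u7.
The greatest among these is u7.

u7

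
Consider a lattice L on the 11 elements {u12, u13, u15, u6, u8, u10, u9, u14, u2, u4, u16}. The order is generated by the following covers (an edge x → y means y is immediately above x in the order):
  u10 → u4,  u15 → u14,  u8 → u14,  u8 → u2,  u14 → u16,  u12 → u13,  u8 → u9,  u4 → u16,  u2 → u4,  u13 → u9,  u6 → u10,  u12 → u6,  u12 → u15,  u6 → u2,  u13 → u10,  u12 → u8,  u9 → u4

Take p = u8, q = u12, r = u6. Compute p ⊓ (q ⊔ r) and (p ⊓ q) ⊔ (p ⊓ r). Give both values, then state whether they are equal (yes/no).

q ⊔ r = u6, so p ⊓ (q ⊔ r) = u8 ⊓ u6 = u12.
p ⊓ q = u12 and p ⊓ r = u12, so (p ⊓ q) ⊔ (p ⊓ r) = u12 ⊔ u12 = u12.
Equal: yes.

u12; u12; yes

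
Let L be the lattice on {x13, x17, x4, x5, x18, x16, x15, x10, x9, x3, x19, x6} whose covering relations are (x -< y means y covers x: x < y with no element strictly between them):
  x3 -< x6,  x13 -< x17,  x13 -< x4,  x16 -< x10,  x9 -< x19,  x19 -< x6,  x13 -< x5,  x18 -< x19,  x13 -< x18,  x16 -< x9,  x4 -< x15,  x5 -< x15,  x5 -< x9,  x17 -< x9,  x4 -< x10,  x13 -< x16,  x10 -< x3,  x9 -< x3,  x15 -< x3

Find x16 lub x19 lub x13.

Common upper bounds of {x16, x19, x13}: x19, x6.
The least among these is x19.

x19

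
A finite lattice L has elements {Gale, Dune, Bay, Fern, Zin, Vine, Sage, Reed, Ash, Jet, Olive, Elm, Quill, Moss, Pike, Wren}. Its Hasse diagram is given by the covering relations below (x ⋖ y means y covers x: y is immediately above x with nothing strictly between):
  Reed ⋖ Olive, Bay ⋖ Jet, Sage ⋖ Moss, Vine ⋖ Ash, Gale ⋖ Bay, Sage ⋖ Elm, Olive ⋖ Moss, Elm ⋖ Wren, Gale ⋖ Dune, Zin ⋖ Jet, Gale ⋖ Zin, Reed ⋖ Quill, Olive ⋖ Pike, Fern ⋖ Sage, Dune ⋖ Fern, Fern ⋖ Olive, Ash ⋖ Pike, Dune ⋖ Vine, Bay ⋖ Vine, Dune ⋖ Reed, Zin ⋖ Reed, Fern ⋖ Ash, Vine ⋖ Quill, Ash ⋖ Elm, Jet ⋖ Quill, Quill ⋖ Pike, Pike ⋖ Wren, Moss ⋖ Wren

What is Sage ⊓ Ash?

Fern

Common lower bounds of {Sage, Ash}: Dune, Fern, Gale.
The greatest among these is Fern.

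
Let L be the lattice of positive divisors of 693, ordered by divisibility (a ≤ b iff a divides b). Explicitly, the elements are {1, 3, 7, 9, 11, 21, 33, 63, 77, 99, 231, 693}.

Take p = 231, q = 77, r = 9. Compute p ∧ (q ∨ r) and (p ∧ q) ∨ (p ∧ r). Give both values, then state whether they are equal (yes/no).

231; 231; yes

q ∨ r = 693, so p ∧ (q ∨ r) = 231 ∧ 693 = 231.
p ∧ q = 77 and p ∧ r = 3, so (p ∧ q) ∨ (p ∧ r) = 77 ∨ 3 = 231.
Equal: yes.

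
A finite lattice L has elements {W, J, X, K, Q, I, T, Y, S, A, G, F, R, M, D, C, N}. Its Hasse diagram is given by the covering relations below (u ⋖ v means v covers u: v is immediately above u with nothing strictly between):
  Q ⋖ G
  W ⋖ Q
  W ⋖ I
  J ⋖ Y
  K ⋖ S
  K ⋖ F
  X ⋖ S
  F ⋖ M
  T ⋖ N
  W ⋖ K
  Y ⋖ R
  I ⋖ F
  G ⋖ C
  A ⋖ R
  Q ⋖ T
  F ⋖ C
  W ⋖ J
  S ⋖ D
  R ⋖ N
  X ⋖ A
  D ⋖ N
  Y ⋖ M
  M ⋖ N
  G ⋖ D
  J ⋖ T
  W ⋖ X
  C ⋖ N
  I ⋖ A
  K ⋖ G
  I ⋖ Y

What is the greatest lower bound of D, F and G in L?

K

Common lower bounds of {D, F, G}: K, W.
The greatest among these is K.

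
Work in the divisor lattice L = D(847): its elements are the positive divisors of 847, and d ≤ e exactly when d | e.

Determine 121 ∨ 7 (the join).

847

In the divisibility order, the join is the least common multiple: lcm(121, 7) = 847.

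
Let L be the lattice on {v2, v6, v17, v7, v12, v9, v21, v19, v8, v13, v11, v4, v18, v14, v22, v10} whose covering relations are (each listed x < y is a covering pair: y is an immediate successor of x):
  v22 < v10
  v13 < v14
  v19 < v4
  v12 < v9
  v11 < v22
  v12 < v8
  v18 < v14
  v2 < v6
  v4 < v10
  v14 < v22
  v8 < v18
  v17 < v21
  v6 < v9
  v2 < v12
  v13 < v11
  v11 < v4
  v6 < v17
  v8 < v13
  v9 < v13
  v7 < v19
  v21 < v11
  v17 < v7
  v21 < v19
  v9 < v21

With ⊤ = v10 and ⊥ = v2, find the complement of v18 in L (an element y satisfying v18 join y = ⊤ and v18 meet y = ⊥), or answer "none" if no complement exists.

v7

Need y with v18 ∨ y = v10 and v18 ∧ y = v2.
Checking each element gives: v7.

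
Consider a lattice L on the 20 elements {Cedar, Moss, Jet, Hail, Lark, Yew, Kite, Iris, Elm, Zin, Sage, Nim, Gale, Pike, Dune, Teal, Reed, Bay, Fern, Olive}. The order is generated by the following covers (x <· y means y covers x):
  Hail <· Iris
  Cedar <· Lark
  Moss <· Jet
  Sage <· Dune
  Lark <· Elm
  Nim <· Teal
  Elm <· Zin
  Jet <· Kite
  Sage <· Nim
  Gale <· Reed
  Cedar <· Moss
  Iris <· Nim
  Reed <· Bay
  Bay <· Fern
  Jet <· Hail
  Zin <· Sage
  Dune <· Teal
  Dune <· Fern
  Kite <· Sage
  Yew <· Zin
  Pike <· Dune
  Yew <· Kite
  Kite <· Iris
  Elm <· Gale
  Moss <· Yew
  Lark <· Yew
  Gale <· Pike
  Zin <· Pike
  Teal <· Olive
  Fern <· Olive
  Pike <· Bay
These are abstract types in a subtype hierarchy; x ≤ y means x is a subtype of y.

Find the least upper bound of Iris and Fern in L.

Common upper bounds of {Iris, Fern}: Olive.
The least among these is Olive.

Olive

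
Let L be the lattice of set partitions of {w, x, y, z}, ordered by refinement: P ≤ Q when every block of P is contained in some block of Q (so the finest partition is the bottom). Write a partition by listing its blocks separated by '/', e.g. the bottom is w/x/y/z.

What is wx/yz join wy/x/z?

wxyz

Common upper bounds of {wx/yz, wy/x/z}: wxyz.
The least among these is wxyz.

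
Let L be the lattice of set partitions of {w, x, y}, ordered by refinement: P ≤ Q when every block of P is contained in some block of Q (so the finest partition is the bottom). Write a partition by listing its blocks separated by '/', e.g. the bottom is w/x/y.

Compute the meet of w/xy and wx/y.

w/x/y

Common lower bounds of {w/xy, wx/y}: w/x/y.
The greatest among these is w/x/y.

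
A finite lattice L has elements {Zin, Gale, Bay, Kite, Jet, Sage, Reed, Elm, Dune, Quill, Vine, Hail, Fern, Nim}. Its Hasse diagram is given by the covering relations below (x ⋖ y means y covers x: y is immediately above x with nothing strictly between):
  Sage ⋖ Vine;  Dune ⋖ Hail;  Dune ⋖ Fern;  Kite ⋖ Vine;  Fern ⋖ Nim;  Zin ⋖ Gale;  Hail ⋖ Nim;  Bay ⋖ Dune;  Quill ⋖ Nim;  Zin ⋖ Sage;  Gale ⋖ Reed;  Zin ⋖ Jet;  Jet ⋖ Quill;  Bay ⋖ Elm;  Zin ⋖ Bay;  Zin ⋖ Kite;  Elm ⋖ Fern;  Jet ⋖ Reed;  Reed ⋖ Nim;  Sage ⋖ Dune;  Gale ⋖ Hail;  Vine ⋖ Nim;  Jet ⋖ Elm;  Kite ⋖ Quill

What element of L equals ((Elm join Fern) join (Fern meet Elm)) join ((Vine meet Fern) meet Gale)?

Elm ∨ Fern = Fern
Fern ∧ Elm = Elm
Fern ∨ Elm = Fern
Vine ∧ Fern = Sage
Sage ∧ Gale = Zin
Fern ∨ Zin = Fern

Fern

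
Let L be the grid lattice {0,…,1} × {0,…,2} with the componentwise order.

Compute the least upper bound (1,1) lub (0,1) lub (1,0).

In a product of chains, the join is componentwise max, giving (1,1).

(1,1)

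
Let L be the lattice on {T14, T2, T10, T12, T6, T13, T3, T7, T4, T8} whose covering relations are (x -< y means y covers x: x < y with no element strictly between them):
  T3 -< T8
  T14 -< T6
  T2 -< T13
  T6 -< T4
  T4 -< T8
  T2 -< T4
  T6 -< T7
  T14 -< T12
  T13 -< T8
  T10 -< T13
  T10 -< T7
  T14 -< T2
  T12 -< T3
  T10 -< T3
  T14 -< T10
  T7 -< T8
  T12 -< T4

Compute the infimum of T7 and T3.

T10

Common lower bounds of {T7, T3}: T10, T14.
The greatest among these is T10.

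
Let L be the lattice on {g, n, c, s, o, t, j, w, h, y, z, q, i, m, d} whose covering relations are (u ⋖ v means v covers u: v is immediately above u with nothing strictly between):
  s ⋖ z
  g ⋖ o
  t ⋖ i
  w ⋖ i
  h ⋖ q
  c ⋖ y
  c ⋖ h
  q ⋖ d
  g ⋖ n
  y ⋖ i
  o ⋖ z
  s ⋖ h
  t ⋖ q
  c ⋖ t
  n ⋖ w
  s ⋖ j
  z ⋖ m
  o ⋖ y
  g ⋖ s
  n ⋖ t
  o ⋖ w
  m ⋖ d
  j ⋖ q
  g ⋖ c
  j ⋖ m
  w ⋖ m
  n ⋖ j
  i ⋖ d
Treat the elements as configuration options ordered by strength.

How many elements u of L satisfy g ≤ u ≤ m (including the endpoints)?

8

The interval [g, m] = {g, j, m, n, o, s, w, z}, which has 8 elements.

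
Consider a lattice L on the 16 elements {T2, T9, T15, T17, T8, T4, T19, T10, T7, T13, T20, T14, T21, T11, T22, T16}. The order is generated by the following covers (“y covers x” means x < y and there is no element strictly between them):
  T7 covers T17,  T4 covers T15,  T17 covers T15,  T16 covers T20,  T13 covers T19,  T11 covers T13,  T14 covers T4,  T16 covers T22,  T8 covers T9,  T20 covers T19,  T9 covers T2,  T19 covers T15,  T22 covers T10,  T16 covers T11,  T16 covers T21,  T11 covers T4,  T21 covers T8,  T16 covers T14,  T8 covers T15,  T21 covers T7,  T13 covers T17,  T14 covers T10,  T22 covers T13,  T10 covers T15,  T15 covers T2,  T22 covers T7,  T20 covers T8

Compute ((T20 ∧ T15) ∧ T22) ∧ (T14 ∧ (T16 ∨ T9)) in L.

T15

T20 ∧ T15 = T15
T15 ∧ T22 = T15
T16 ∨ T9 = T16
T14 ∧ T16 = T14
T15 ∧ T14 = T15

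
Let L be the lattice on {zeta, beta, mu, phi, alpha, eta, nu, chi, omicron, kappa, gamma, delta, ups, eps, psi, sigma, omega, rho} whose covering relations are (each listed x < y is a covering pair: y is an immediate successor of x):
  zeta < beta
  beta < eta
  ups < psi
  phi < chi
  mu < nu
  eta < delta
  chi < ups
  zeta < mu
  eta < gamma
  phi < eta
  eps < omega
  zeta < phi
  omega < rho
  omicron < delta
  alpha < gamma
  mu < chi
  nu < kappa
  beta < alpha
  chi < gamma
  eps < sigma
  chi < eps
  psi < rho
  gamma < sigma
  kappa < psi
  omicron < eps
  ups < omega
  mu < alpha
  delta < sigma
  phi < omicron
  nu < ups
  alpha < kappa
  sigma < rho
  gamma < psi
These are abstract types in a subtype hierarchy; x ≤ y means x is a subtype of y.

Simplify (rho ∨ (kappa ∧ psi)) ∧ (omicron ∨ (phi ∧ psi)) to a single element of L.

kappa ∧ psi = kappa
rho ∨ kappa = rho
phi ∧ psi = phi
omicron ∨ phi = omicron
rho ∧ omicron = omicron

omicron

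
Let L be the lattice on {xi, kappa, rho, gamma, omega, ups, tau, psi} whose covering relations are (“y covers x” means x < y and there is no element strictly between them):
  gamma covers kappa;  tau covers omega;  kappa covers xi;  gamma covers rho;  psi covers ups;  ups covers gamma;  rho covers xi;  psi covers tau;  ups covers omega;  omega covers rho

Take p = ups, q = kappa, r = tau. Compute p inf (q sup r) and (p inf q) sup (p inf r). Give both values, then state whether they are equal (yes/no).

ups; ups; yes

q sup r = psi, so p inf (q sup r) = ups inf psi = ups.
p inf q = kappa and p inf r = omega, so (p inf q) sup (p inf r) = kappa sup omega = ups.
Equal: yes.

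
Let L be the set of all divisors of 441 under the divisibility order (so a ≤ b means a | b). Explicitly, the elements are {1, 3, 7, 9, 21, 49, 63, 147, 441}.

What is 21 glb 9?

Common lower bounds of {21, 9}: 1, 3.
The greatest among these is 3.

3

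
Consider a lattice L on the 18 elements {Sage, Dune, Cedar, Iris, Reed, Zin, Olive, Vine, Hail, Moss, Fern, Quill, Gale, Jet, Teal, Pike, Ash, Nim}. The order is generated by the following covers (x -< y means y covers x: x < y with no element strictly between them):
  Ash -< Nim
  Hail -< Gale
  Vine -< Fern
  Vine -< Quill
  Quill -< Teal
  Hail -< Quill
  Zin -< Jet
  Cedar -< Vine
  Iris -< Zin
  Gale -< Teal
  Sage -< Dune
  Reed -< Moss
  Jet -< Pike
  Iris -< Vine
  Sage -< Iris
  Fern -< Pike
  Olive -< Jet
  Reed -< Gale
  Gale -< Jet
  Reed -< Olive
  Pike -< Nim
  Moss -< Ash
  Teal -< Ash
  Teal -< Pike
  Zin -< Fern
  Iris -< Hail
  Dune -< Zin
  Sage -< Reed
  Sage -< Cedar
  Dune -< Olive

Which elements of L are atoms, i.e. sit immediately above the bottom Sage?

The atoms are exactly the elements that cover Sage: Cedar, Dune, Iris, Reed.

Cedar, Dune, Iris, Reed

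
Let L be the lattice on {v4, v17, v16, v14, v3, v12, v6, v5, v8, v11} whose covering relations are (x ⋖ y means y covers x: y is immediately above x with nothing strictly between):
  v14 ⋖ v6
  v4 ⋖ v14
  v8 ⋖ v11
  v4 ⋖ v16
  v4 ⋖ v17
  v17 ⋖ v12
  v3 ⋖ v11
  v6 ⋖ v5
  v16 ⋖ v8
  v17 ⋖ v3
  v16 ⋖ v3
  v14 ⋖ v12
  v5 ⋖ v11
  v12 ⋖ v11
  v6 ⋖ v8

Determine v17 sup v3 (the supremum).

Common upper bounds of {v17, v3}: v11, v3.
The least among these is v3.

v3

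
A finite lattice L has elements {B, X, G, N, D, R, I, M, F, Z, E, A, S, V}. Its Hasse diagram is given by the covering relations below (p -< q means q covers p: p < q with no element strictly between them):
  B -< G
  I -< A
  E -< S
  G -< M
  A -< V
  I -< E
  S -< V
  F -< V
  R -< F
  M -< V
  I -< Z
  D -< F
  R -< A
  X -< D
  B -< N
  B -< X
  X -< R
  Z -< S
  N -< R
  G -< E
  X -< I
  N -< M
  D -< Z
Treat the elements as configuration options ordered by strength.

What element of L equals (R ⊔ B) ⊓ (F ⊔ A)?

R ∨ B = R
F ∨ A = V
R ∧ V = R

R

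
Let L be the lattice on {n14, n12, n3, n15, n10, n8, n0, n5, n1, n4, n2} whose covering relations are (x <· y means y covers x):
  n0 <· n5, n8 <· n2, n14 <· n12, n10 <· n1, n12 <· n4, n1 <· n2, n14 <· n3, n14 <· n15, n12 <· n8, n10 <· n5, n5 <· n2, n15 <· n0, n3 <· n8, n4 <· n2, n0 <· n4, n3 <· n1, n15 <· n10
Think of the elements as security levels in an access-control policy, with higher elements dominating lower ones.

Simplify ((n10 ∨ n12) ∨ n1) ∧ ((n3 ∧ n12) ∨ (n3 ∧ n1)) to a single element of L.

n3

n10 ∨ n12 = n2
n2 ∨ n1 = n2
n3 ∧ n12 = n14
n3 ∧ n1 = n3
n14 ∨ n3 = n3
n2 ∧ n3 = n3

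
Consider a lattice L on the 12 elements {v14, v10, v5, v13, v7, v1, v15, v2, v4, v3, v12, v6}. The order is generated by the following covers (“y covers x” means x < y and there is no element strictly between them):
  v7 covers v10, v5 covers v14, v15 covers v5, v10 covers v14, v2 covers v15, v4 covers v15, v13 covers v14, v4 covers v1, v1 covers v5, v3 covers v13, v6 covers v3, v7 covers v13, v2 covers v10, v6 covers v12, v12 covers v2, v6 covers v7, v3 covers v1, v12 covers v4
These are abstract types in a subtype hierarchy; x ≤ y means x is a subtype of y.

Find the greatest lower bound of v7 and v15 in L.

Common lower bounds of {v7, v15}: v14.
The greatest among these is v14.

v14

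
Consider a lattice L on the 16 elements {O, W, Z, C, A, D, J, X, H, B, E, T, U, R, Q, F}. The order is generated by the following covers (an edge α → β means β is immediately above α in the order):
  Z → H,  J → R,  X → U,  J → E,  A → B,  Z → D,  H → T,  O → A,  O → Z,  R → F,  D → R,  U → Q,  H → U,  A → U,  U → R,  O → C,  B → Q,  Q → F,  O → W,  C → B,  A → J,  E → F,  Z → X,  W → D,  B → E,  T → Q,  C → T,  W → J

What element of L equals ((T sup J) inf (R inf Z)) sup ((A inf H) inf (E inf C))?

Z

T ∨ J = F
R ∧ Z = Z
F ∧ Z = Z
A ∧ H = O
E ∧ C = C
O ∧ C = O
Z ∨ O = Z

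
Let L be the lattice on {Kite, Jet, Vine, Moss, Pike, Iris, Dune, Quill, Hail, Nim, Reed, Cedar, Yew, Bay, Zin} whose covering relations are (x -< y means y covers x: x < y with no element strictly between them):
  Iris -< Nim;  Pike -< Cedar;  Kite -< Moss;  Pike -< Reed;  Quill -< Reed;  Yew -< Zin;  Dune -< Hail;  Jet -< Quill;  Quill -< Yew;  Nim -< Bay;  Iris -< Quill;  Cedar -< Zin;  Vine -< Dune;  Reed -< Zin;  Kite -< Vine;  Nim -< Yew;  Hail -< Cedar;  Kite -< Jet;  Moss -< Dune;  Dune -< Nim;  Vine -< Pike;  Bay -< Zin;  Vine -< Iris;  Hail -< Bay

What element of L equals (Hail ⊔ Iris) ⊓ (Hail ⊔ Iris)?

Hail ∨ Iris = Bay
Hail ∨ Iris = Bay
Bay ∧ Bay = Bay

Bay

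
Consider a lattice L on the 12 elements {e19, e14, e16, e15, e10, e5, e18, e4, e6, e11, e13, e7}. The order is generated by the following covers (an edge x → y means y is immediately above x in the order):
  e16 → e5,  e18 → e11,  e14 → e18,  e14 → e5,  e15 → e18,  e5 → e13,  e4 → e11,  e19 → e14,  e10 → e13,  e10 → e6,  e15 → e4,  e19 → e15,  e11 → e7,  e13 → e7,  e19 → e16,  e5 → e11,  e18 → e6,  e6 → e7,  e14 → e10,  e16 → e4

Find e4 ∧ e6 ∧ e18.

Common lower bounds of {e4, e6, e18}: e15, e19.
The greatest among these is e15.

e15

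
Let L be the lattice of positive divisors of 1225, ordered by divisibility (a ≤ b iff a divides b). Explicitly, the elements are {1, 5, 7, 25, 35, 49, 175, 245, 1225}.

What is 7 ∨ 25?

In the divisibility order, the join is the least common multiple: lcm(7, 25) = 175.

175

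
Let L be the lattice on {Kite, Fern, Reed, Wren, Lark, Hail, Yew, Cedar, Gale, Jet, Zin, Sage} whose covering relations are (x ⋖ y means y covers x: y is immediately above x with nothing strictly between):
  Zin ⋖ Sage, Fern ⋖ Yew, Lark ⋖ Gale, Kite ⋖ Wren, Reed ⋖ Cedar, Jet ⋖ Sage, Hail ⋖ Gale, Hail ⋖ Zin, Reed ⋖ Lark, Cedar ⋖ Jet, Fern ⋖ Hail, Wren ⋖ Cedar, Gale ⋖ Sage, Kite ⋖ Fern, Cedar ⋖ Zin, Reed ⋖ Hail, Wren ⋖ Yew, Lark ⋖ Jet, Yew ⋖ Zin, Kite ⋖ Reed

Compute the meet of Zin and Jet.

Cedar

Common lower bounds of {Zin, Jet}: Cedar, Kite, Reed, Wren.
The greatest among these is Cedar.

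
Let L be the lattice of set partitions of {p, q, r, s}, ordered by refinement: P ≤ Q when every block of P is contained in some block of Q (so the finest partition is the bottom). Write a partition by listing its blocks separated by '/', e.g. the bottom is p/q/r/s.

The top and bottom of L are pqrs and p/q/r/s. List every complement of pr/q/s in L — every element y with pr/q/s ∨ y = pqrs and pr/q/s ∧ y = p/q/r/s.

Need y with pr/q/s ∨ y = pqrs and pr/q/s ∧ y = p/q/r/s.
Checking each element gives: p/qrs, pq/rs, pqs/r, ps/qr.

p/qrs, pq/rs, pqs/r, ps/qr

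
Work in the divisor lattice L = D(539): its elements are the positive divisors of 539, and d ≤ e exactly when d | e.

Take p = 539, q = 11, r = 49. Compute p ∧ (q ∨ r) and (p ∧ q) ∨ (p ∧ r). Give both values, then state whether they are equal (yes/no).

539; 539; yes

q ∨ r = 539, so p ∧ (q ∨ r) = 539 ∧ 539 = 539.
p ∧ q = 11 and p ∧ r = 49, so (p ∧ q) ∨ (p ∧ r) = 11 ∨ 49 = 539.
Equal: yes.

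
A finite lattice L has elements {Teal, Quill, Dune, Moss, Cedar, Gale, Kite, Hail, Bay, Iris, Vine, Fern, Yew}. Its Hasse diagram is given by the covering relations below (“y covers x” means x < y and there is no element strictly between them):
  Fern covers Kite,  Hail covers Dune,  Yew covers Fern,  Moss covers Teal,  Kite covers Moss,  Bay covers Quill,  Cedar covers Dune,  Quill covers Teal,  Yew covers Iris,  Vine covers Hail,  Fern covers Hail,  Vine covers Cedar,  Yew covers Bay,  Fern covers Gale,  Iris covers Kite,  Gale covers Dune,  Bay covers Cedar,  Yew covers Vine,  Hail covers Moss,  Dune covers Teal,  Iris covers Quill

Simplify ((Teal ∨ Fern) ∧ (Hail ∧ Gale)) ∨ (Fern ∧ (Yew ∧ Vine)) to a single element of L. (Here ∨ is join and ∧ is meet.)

Teal ∨ Fern = Fern
Hail ∧ Gale = Dune
Fern ∧ Dune = Dune
Yew ∧ Vine = Vine
Fern ∧ Vine = Hail
Dune ∨ Hail = Hail

Hail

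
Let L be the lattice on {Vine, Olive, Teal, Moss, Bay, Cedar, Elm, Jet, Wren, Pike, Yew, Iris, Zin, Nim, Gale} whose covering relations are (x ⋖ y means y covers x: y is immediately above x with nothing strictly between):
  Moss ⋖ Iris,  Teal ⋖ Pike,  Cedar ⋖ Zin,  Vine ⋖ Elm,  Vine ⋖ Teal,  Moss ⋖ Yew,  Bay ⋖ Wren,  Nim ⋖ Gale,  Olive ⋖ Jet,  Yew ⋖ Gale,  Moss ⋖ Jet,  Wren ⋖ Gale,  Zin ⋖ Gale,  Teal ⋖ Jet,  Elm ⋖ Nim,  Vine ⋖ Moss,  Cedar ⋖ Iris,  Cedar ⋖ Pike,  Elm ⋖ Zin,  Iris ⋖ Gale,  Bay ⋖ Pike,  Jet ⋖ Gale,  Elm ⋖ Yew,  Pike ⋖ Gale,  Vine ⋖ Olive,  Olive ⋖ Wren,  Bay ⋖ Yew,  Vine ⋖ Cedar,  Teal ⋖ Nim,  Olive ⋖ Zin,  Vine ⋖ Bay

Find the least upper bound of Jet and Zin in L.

Gale

Common upper bounds of {Jet, Zin}: Gale.
The least among these is Gale.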